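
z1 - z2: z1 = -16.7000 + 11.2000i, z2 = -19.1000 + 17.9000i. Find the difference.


Real: -16.7 + 19.1 = 2.4
Imag: 11.2 - 17.9 = -6.7

2.4000 - 6.7000i


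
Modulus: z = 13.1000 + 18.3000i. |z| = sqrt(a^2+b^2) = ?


|z| = sqrt(13.1^2 + 18.3^2) = sqrt(171.61 + 334.89) = sqrt(506.5) = 22.5056

|z| = 22.5056


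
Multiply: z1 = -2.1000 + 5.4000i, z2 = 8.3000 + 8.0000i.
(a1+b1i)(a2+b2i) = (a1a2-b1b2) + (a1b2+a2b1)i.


Real = -2.1*8.3 - 5.4*8 = -17.43 - 43.2 = -60.63
Imag = -2.1*8 + 8.3*5.4 = -16.8 + 44.82 = 28.02

-60.6300 + 28.0200i


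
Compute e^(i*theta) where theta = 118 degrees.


cos(118°) = -0.4695
sin(118°) = 0.8829

e^(i*118°) = -0.4695 + 0.8829i


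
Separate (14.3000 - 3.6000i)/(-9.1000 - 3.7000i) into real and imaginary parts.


Multiply by conjugate: (14.3000 - 3.6000i)(-9.1000 + 3.7000i) / ((-9.1)^2 + (-3.7)^2)
Numerator real = 14.3*(-9.1) - (3.6)*(-3.7) = -116.81
Numerator imag = -3.6*(-9.1) - 14.3*(-3.7) = 85.67
Denominator = 96.5
Re(z) = -116.81/96.5 = -1.2105
Im(z) = 85.67/96.5 = 0.8878

Re(z) = -1.2105, Im(z) = 0.8878


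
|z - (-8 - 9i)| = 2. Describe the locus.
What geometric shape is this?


|z - z0| = r is a circle with center z0 and radius r.
Center = (-8, -9), radius = 2

Circle with center (-8, -9) and radius 2


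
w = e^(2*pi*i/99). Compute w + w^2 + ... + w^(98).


With w = e^(2*pi*i/99), all 99 of the 99th roots of unity w^0 = 1, w, ..., w^(98) sum to 0: 1 + w + ... + w^(98) = (1 - w^99)/(1 - w) = 0 since w^99 = 1, w ≠ 1.
Removing the root 1: w + w^2 + ... + w^(98) = 0 - 1 = -1

Sum = -1


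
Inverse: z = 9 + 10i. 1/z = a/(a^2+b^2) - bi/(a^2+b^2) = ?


|z|^2 = 81+100 = 181
1/z = (9 - 10i)/181

1/z = 0.0497 - 0.0552i


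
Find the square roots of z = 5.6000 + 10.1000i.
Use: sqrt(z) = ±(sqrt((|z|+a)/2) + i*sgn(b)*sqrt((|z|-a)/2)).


|z| = sqrt(31.36+102.01) = 11.5486
sqrt((|z|+a)/2) = sqrt((11.5486+5.6)/2) = sqrt(8.5743) = 2.9282
sqrt((|z|-a)/2) = sqrt((11.5486-5.6)/2) = sqrt(2.9743) = 1.7246

±(2.9282 + 1.7246i) i.e. 2.9282 + 1.7246i and -2.9282 - 1.7246i


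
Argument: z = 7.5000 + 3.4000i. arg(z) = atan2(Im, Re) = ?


Re = 7.5, Im = 3.4
arg = atan2(3.4, 7.5) = 24.3864 degrees

arg(z) = 24.3864 degrees


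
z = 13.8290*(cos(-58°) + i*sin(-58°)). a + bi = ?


a = 13.8290*cos(-58°) = 13.8290*0.52992 = 7.3283
b = 13.8290*sin(-58°) = 13.8290*(-0.84805) = -11.7277

7.3283 - 11.7277i


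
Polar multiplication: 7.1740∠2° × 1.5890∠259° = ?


r = 7.1740 * 1.5890 = 11.3995
theta = 2° + 259° = 261° = 261° (mod 360)

11.3995 cis(261°)


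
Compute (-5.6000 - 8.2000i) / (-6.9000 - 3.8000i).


Conjugate of z2 = -6.9000 + 3.8000i
Numerator: (-5.6000 - 8.2000i)(-6.9000 + 3.8000i) = 69.8000 + 35.3000i
Denominator: (-6.9)^2 + (-3.8)^2 = 62.05
Result = (69.8000 + 35.3000i)/62.05

1.1249 + 0.5689i


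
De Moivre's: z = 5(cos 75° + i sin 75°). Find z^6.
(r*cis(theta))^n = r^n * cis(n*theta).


r^6 = 5^6 = 15625
n*theta = 6*75° = 450° = 90° (mod 360)
a = 15625*cos(90°) = 0
b = 15625*sin(90°) = 15625.0000

15625 cis(90°) = 0 + 15625.0000i


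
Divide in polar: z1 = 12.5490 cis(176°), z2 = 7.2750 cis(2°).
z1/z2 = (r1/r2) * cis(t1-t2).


r = 12.5490 / 7.2750 = 1.7249
theta = 176° - 2° = 174° = 174° (mod 360)

1.7249 cis(174°)


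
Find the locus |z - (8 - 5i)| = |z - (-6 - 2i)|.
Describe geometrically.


Equal distances means the locus is the perpendicular bisector of z1 and z2.
Midpoint = ((8+(-6))/2, (-5+(-2))/2) = (1.0000, -3.5000)

Perpendicular bisector through (1.0000, -3.5000)


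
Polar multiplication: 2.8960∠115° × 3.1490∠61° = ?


r = 2.8960 * 3.1490 = 9.1195
theta = 115° + 61° = 176° = 176° (mod 360)

9.1195 cis(176°)


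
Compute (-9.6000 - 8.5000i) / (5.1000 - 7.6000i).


Conjugate of z2 = 5.1000 + 7.6000i
Numerator: (-9.6000 - 8.5000i)(5.1000 + 7.6000i) = 15.6400 - 116.3100i
Denominator: 5.1^2 + (-7.6)^2 = 83.77
Result = (15.6400 - 116.3100i)/83.77

0.1867 - 1.3884i


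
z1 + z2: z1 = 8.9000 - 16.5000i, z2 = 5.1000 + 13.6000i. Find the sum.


Real: 8.9 + 5.1 = 14
Imag: -16.5 + 13.6 = -2.9

14.0000 - 2.9000i


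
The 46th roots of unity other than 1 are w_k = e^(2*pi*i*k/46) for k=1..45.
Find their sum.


With w = e^(2*pi*i/46), all 46 of the 46th roots of unity w^0 = 1, w, ..., w^(45) sum to 0: 1 + w + ... + w^(45) = (1 - w^46)/(1 - w) = 0 since w^46 = 1, w ≠ 1.
Removing the root 1: w + w^2 + ... + w^(45) = 0 - 1 = -1

Sum = -1


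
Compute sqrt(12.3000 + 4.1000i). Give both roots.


|z| = sqrt(151.29+16.81) = 12.9653
sqrt((|z|+a)/2) = sqrt((12.9653+12.3)/2) = sqrt(12.6327) = 3.5542
sqrt((|z|-a)/2) = sqrt((12.9653-12.3)/2) = sqrt(0.3327) = 0.5768

±(3.5542 + 0.5768i) i.e. 3.5542 + 0.5768i and -3.5542 - 0.5768i


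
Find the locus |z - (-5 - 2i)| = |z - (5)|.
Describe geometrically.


Equal distances means the locus is the perpendicular bisector of z1 and z2.
Midpoint = ((-5+5)/2, (-2+0)/2) = (0, -1.0000)

Perpendicular bisector through (0, -1.0000)


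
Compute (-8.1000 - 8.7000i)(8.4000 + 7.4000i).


Real = -8.1*8.4 - (-8.7)*7.4 = -68.04 - (-64.38) = -3.66
Imag = -8.1*7.4 + 8.4*(-8.7) = -59.94 - (73.08) = -133.02

-3.6600 - 133.0200i


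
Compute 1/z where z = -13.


|z|^2 = 169+0 = 169
1/z = (-13 - 0i)/169

1/z = -0.0769 + 0i


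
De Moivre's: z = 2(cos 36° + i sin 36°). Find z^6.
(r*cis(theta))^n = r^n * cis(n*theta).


r^6 = 2^6 = 64
n*theta = 6*36° = 216° = 216° (mod 360)
a = 64*cos(216°) = -51.7771
b = 64*sin(216°) = -37.6183

64 cis(216°) = -51.7771 - 37.6183i


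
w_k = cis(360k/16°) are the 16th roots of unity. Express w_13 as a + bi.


Angle = 360*13/16 = 292.5°
a = cos(292.5°) = 0.3827
b = sin(292.5°) = -0.9239

0.3827 - 0.9239i


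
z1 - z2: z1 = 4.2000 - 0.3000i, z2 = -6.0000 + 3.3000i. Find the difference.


Real: 4.2 + 6 = 10.2
Imag: -0.3 - 3.3 = -3.6

10.2000 - 3.6000i


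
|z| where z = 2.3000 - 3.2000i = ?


|z| = sqrt(2.3^2 + (-3.2)^2) = sqrt(5.29 + 10.24) = sqrt(15.53) = 3.9408

|z| = 3.9408


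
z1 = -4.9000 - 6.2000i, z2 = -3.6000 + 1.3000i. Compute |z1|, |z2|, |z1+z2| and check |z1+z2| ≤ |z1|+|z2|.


|z1| = sqrt((-4.9)^2 + (-6.2)^2) = sqrt(62.45) = 7.9025
|z2| = sqrt((-3.6)^2 + 1.3^2) = sqrt(14.65) = 3.8275
z1+z2 = -8.5000 - 4.9000i
|z1+z2| = sqrt(96.26) = 9.8112
|z1|+|z2| = 7.9025 + 3.8275 = 11.7300

|z1+z2| = 9.8112 ≤ |z1|+|z2| = 11.7300 (verified)


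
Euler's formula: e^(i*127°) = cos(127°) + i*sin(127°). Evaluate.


cos(127°) = -0.6018
sin(127°) = 0.7986

e^(i*127°) = -0.6018 + 0.7986i


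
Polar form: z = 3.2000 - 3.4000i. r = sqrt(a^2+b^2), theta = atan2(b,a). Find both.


r = sqrt(10.24+11.56) = sqrt(21.8) = 4.6690
theta = atan2(-3.4, 3.2) = -46.7357 degrees

r = 4.6690, theta = -46.7357 degrees


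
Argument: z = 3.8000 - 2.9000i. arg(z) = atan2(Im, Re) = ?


Re = 3.8, Im = -2.9
arg = atan2(-2.9, 3.8) = -37.3493 degrees

arg(z) = -37.3493 degrees


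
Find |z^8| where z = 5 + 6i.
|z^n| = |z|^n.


|z| = sqrt(25+36) = sqrt(61) = 7.8102
|z^8| = |z|^8 = (sqrt(61))^8 = 61^4 = 13845841

|z^8| = 13845841


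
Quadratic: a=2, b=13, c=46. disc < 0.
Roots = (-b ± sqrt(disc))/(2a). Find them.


disc = 13^2 - 4*2*46 = 169 - 368 = -199
sqrt(|disc|) = sqrt(199) = 14.1067
Real part = -13/(2*2) = -3.2500
Imag part = 14.1067/(2*2) = 3.5267

-3.2500 ± 3.5267i


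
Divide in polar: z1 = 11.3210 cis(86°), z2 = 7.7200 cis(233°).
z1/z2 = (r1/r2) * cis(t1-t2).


r = 11.3210 / 7.7200 = 1.4665
theta = 86° - 233° = -147° = 213° (mod 360)

1.4665 cis(213°)


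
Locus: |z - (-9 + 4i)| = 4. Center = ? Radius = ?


|z - z0| = r is a circle with center z0 and radius r.
Center = (-9, 4), radius = 4

Circle with center (-9, 4) and radius 4


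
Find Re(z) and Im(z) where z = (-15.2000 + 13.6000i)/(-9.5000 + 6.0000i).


Multiply by conjugate: (-15.2000 + 13.6000i)(-9.5000 - 6.0000i) / ((-9.5)^2 + 6^2)
Numerator real = -15.2*(-9.5) + 13.6*6 = 226
Numerator imag = 13.6*(-9.5) - (-15.2)*6 = -38
Denominator = 126.25
Re(z) = 226/126.25 = 1.7901
Im(z) = -38/126.25 = -0.3010

Re(z) = 1.7901, Im(z) = -0.3010


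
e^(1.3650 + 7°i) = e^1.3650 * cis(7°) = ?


e^1.3650 = 3.9157
cos(7°) = 0.99255
sin(7°) = 0.12187
Real = 3.9157*0.99255 = 3.8865
Imag = 3.9157*0.12187 = 0.4772

3.8865 + 0.4772i


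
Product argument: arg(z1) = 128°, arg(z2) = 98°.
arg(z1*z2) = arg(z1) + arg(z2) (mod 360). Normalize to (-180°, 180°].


arg(z1*z2) = 128° + 98° = 226°
Normalized to (-180°, 180°]: -134°

-134°


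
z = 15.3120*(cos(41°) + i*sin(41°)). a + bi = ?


a = 15.3120*cos(41°) = 15.3120*0.75471 = 11.5561
b = 15.3120*sin(41°) = 15.3120*0.65606 = 10.0456

11.5561 + 10.0456i


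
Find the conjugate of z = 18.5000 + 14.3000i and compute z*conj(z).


z_bar = 18.5000 - 14.3000i
z*z_bar = 18.5^2 + 14.3^2 = 342.25 + 204.49 = 546.74

z_bar = 18.5000 - 14.3000i, z*z_bar = 546.74


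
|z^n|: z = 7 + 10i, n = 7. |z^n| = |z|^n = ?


|z| = sqrt(49+100) = sqrt(149) = 12.2066
|z^7| = |z|^7 = (sqrt(149))^7 = 149^3 * sqrt(149) = 3307949*sqrt(149)

|z^7| = 3307949*sqrt(149) ≈ 40378663.4425


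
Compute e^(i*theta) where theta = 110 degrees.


cos(110°) = -0.3420
sin(110°) = 0.9397

e^(i*110°) = -0.3420 + 0.9397i


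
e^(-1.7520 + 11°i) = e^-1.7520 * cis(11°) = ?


e^-1.7520 = 0.1734
cos(11°) = 0.9816
sin(11°) = 0.1908
Real = 0.1734*0.9816 = 0.1702
Imag = 0.1734*0.1908 = 0.0331

0.1702 + 0.0331i


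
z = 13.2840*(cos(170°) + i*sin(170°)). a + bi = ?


a = 13.2840*cos(170°) = 13.2840*(-0.98481) = -13.0822
b = 13.2840*sin(170°) = 13.2840*0.173648 = 2.3067

-13.0822 + 2.3067i


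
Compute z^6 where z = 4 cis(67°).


r^6 = 4^6 = 4096
n*theta = 6*67° = 402° = 42° (mod 360)
a = 4096*cos(42°) = 3043.9212
b = 4096*sin(42°) = 2740.7590

4096 cis(42°) = 3043.9212 + 2740.7590i


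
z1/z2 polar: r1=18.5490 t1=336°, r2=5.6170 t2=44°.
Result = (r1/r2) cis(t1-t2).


r = 18.5490 / 5.6170 = 3.3023
theta = 336° - 44° = 292° = 292° (mod 360)

3.3023 cis(292°)


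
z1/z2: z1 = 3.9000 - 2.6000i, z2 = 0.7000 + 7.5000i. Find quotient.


Conjugate of z2 = 0.7000 - 7.5000i
Numerator: (3.9000 - 2.6000i)(0.7000 - 7.5000i) = -16.7700 - 31.0700i
Denominator: 0.7^2 + 7.5^2 = 56.74
Result = (-16.7700 - 31.0700i)/56.74

-0.2956 - 0.5476i


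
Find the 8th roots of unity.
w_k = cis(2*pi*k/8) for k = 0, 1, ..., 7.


The 8th roots of unity are cis(360k/8°) for k=0..7
Angle step = 360/8 = 45°
Primitive root: cis(45°)
Primitive root = 0.7071 + 0.7071i

8 roots at angles: 0°, 45°, 90°, 135°, 180°, 225°, 270°, 315°


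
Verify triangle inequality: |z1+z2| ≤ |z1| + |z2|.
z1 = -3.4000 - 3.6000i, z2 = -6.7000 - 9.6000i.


|z1| = sqrt((-3.4)^2 + (-3.6)^2) = sqrt(24.52) = 4.9518
|z2| = sqrt((-6.7)^2 + (-9.6)^2) = sqrt(137.05) = 11.7068
z1+z2 = -10.1000 - 13.2000i
|z1+z2| = sqrt(276.25) = 16.6208
|z1|+|z2| = 4.9518 + 11.7068 = 16.6586

|z1+z2| = 16.6208 ≤ |z1|+|z2| = 16.6586 (verified)


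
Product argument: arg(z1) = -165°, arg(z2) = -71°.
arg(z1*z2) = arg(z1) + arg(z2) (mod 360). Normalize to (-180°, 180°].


arg(z1*z2) = -165° - 71° = -236°
Normalized to (-180°, 180°]: 124°

124°


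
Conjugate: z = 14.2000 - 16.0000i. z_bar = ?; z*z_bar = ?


z_bar = 14.2000 + 16.0000i
z*z_bar = 14.2^2 + (-16)^2 = 201.64 + 256 = 457.64

z_bar = 14.2000 + 16.0000i, z*z_bar = 457.64


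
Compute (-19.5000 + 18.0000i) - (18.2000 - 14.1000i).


Real: -19.5 - 18.2 = -37.7
Imag: 18 + 14.1 = 32.1

-37.7000 + 32.1000i


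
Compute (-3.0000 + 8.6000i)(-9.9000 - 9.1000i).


Real = -3*(-9.9) - 8.6*(-9.1) = 29.7 - (-78.26) = 107.96
Imag = -3*(-9.1) - (9.9)*8.6 = 27.3 - (85.14) = -57.84

107.9600 - 57.8400i


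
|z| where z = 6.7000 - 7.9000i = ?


|z| = sqrt(6.7^2 + (-7.9)^2) = sqrt(44.89 + 62.41) = sqrt(107.3) = 10.3586

|z| = 10.3586


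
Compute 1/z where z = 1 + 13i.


|z|^2 = 1+169 = 170
1/z = (1 - 13i)/170

1/z = 0.0059 - 0.0765i


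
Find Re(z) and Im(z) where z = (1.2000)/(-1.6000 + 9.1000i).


Multiply by conjugate: (1.2000)(-1.6000 - 9.1000i) / ((-1.6)^2 + 9.1^2)
Numerator real = 1.2*(-1.6) + 0*9.1 = -1.92
Numerator imag = 0*(-1.6) - 1.2*9.1 = -10.92
Denominator = 85.37
Re(z) = -1.92/85.37 = -0.0225
Im(z) = -10.92/85.37 = -0.1279

Re(z) = -0.0225, Im(z) = -0.1279


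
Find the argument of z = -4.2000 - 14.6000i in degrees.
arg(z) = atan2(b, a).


Re = -4.2, Im = -14.6
arg = atan2(-14.6, -4.2) = -106.0490 degrees

arg(z) = -106.0490 degrees


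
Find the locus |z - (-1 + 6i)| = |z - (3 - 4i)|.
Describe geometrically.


Equal distances means the locus is the perpendicular bisector of z1 and z2.
Midpoint = ((-1+3)/2, (6+(-4))/2) = (1.0000, 1.0000)

Perpendicular bisector through (1.0000, 1.0000)


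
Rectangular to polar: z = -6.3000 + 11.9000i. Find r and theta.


r = sqrt(39.69+141.61) = sqrt(181.3) = 13.4648
theta = atan2(11.9, -6.3) = 117.8973 degrees

r = 13.4648, theta = 117.8973 degrees


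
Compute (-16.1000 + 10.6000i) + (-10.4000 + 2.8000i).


Real: -16.1 - 10.4 = -26.5
Imag: 10.6 + 2.8 = 13.4

-26.5000 + 13.4000i


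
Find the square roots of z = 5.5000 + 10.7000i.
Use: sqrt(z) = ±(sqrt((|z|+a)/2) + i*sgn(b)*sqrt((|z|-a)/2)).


|z| = sqrt(30.25+114.49) = 12.0308
sqrt((|z|+a)/2) = sqrt((12.0308+5.5)/2) = sqrt(8.7654) = 2.9606
sqrt((|z|-a)/2) = sqrt((12.0308-5.5)/2) = sqrt(3.2654) = 1.8070

±(2.9606 + 1.8070i) i.e. 2.9606 + 1.8070i and -2.9606 - 1.8070i


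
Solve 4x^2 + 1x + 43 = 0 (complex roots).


disc = 1^2 - 4*4*43 = 1 - 688 = -687
sqrt(|disc|) = sqrt(687) = 26.2107
Real part = -1/(2*4) = -0.1250
Imag part = 26.2107/(2*4) = 3.2763

-0.1250 ± 3.2763i


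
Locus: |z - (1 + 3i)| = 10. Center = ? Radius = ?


|z - z0| = r is a circle with center z0 and radius r.
Center = (1, 3), radius = 10

Circle with center (1, 3) and radius 10


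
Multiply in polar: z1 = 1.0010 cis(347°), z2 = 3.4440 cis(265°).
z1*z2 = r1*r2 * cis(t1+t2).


r = 1.0010 * 3.4440 = 3.4474
theta = 347° + 265° = 612° = 252° (mod 360)

3.4474 cis(252°)


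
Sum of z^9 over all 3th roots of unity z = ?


The roots are w_k = w^k with w = e^(2*pi*i/3), and (w^k)^9 = (w^9)^k.
So S = 1 + u + u^2 + ... + u^(2) with u = w^9.
9 = 3*3 + 0, so 9 is a multiple of 3 and u = (w^3)^3 = 1.
Every one of the 3 terms equals 1: S = 3

S = 3


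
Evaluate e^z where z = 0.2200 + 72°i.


e^0.2200 = 1.2461
cos(72°) = 0.30902
sin(72°) = 0.95106
Real = 1.2461*0.30902 = 0.3851
Imag = 1.2461*0.95106 = 1.1851

0.3851 + 1.1851i


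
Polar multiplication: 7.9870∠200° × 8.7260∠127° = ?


r = 7.9870 * 8.7260 = 69.6946
theta = 200° + 127° = 327° = 327° (mod 360)

69.6946 cis(327°)


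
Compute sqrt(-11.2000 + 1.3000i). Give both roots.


|z| = sqrt(125.44+1.69) = 11.2752
sqrt((|z|+a)/2) = sqrt((11.2752+(-11.2))/2) = sqrt(0.0376) = 0.1939
sqrt((|z|-a)/2) = sqrt((11.2752-(-11.2))/2) = sqrt(11.2376) = 3.3523

±(0.1939 + 3.3523i) i.e. 0.1939 + 3.3523i and -0.1939 - 3.3523i


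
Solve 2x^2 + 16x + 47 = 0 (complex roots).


disc = 16^2 - 4*2*47 = 256 - 376 = -120
sqrt(|disc|) = sqrt(120) = 10.9545
Real part = -16/(2*2) = -4.0000
Imag part = 10.9545/(2*2) = 2.7386

-4.0000 ± 2.7386i


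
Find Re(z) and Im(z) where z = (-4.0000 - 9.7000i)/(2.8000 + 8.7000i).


Multiply by conjugate: (-4.0000 - 9.7000i)(2.8000 - 8.7000i) / (2.8^2 + 8.7^2)
Numerator real = -4*2.8 - (9.7)*8.7 = -95.59
Numerator imag = -9.7*2.8 - (-4)*8.7 = 7.64
Denominator = 83.53
Re(z) = -95.59/83.53 = -1.1444
Im(z) = 7.64/83.53 = 0.0915

Re(z) = -1.1444, Im(z) = 0.0915


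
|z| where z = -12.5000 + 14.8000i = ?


|z| = sqrt((-12.5)^2 + 14.8^2) = sqrt(156.25 + 219.04) = sqrt(375.29) = 19.3724

|z| = 19.3724


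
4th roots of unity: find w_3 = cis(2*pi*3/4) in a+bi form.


Angle = 360*3/4 = 270°
a = cos(270°) = 0
b = sin(270°) = -1.0000

0 - 1.0000i


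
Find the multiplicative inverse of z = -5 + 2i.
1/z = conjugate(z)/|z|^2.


|z|^2 = 25+4 = 29
1/z = (-5 - 2i)/29

1/z = -0.1724 - 0.0690i


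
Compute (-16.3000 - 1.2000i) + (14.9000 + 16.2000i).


Real: -16.3 + 14.9 = -1.4
Imag: -1.2 + 16.2 = 15

-1.4000 + 15.0000i


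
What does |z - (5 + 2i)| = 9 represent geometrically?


|z - z0| = r is a circle with center z0 and radius r.
Center = (5, 2), radius = 9

Circle with center (5, 2) and radius 9


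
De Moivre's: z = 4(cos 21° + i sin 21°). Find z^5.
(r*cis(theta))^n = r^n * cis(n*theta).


r^5 = 4^5 = 1024
n*theta = 5*21° = 105° = 105° (mod 360)
a = 1024*cos(105°) = -265.0307
b = 1024*sin(105°) = 989.1080

1024 cis(105°) = -265.0307 + 989.1080i


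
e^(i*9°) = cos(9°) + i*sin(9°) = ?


cos(9°) = 0.9877
sin(9°) = 0.1564

e^(i*9°) = 0.9877 + 0.1564i


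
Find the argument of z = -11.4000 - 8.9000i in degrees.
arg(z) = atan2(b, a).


Re = -11.4, Im = -8.9
arg = atan2(-8.9, -11.4) = -142.0208 degrees

arg(z) = -142.0208 degrees


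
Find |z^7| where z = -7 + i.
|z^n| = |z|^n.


|z| = sqrt(49+1) = sqrt(50) = 7.0711
|z^7| = |z|^7 = (sqrt(50))^7 = 50^3 * sqrt(50) = 125000*sqrt(50)

|z^7| = 125000*sqrt(50) ≈ 883883.4765


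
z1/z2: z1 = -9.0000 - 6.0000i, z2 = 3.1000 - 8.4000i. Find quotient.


Conjugate of z2 = 3.1000 + 8.4000i
Numerator: (-9.0000 - 6.0000i)(3.1000 + 8.4000i) = 22.5000 - 94.2000i
Denominator: 3.1^2 + (-8.4)^2 = 80.17
Result = (22.5000 - 94.2000i)/80.17

0.2807 - 1.1750i


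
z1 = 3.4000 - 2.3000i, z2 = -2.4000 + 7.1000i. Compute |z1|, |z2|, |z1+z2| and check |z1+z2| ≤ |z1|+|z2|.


|z1| = sqrt(3.4^2 + (-2.3)^2) = sqrt(16.85) = 4.1049
|z2| = sqrt((-2.4)^2 + 7.1^2) = sqrt(56.17) = 7.4947
z1+z2 = 1.0000 + 4.8000i
|z1+z2| = sqrt(24.04) = 4.9031
|z1|+|z2| = 4.1049 + 7.4947 = 11.5996

|z1+z2| = 4.9031 ≤ |z1|+|z2| = 11.5996 (verified)


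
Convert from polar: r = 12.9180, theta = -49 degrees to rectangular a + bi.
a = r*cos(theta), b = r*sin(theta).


a = 12.9180*cos(-49°) = 12.9180*0.65606 = 8.4750
b = 12.9180*sin(-49°) = 12.9180*(-0.75471) = -9.7493

8.4750 - 9.7493i


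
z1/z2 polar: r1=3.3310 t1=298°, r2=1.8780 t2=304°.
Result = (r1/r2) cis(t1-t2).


r = 3.3310 / 1.8780 = 1.7737
theta = 298° - 304° = -6° = 354° (mod 360)

1.7737 cis(354°)


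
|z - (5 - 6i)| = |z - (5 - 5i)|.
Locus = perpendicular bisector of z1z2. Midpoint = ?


Equal distances means the locus is the perpendicular bisector of z1 and z2.
Midpoint = ((5+5)/2, (-6+(-5))/2) = (5.0000, -5.5000)

Perpendicular bisector through (5.0000, -5.5000)


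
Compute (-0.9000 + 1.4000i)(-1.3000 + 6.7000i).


Real = -0.9*(-1.3) - 1.4*6.7 = 1.17 - 9.38 = -8.21
Imag = -0.9*6.7 - (1.3)*1.4 = -6.03 - (1.82) = -7.85

-8.2100 - 7.8500i


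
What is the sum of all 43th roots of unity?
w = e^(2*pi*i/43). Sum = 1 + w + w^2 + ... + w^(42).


The sum of all 43th roots of unity is 0.
Geometric series: (1 - w^43)/(1 - w) = (1-1)/(1-w) = 0 since w^43 = 1, w ≠ 1.
Alternatively: coefficient of z^42 in z^43 - 1 is 0.

0


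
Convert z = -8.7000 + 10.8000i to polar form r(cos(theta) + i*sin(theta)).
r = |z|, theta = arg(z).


r = sqrt(75.69+116.64) = sqrt(192.33) = 13.8683
theta = atan2(10.8, -8.7) = 128.8534 degrees

r = 13.8683, theta = 128.8534 degrees


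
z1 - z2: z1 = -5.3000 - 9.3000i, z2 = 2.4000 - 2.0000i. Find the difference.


Real: -5.3 - 2.4 = -7.7
Imag: -9.3 + 2 = -7.3

-7.7000 - 7.3000i


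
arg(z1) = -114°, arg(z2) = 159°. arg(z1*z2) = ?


arg(z1*z2) = -114° + 159° = 45°
Normalized to (-180°, 180°]: 45°

45°


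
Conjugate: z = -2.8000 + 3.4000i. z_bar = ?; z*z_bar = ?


z_bar = -2.8000 - 3.4000i
z*z_bar = (-2.8)^2 + 3.4^2 = 7.84 + 11.56 = 19.4

z_bar = -2.8000 - 3.4000i, z*z_bar = 19.4


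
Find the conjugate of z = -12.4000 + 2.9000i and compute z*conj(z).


z_bar = -12.4000 - 2.9000i
z*z_bar = (-12.4)^2 + 2.9^2 = 153.76 + 8.41 = 162.17

z_bar = -12.4000 - 2.9000i, z*z_bar = 162.17


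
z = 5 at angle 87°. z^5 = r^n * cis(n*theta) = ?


r^5 = 5^5 = 3125
n*theta = 5*87° = 435° = 75° (mod 360)
a = 3125*cos(75°) = 808.8095
b = 3125*sin(75°) = 3018.5182

3125 cis(75°) = 808.8095 + 3018.5182i


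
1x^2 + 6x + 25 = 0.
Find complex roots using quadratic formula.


disc = 6^2 - 4*1*25 = 36 - 100 = -64
sqrt(|disc|) = sqrt(64) = 8.0000
Real part = -6/(2*1) = -3.0000
Imag part = 8.0000/(2*1) = 4.0000

-3.0000 ± 4.0000i


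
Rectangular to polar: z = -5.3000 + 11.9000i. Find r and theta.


r = sqrt(28.09+141.61) = sqrt(169.7) = 13.0269
theta = atan2(11.9, -5.3) = 114.0071 degrees

r = 13.0269, theta = 114.0071 degrees


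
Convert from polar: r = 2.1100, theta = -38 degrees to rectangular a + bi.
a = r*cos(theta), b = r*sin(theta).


a = 2.1100*cos(-38°) = 2.1100*0.788 = 1.6627
b = 2.1100*sin(-38°) = 2.1100*(-0.61566) = -1.2990

1.6627 - 1.2990i


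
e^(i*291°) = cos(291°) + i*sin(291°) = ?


cos(291°) = 0.3584
sin(291°) = -0.9336

e^(i*291°) = 0.3584 - 0.9336i


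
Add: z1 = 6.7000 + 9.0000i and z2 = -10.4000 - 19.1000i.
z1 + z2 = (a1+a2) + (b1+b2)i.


Real: 6.7 - 10.4 = -3.7
Imag: 9 - 19.1 = -10.1

-3.7000 - 10.1000i


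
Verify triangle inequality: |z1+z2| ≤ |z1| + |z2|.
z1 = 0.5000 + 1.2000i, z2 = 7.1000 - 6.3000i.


|z1| = sqrt(0.5^2 + 1.2^2) = sqrt(1.69) = 1.3000
|z2| = sqrt(7.1^2 + (-6.3)^2) = sqrt(90.1) = 9.4921
z1+z2 = 7.6000 - 5.1000i
|z1+z2| = sqrt(83.77) = 9.1526
|z1|+|z2| = 1.3000 + 9.4921 = 10.7921

|z1+z2| = 9.1526 ≤ |z1|+|z2| = 10.7921 (verified)


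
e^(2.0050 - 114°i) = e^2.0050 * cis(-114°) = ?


e^2.0050 = 7.4261
cos(-114°) = -0.40674
sin(-114°) = -0.91355
Real = 7.4261*(-0.40674) = -3.0205
Imag = 7.4261*(-0.91355) = -6.7841

-3.0205 - 6.7841i


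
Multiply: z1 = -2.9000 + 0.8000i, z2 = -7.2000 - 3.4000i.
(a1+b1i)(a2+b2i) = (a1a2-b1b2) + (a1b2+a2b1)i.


Real = -2.9*(-7.2) - 0.8*(-3.4) = 20.88 - (-2.72) = 23.6
Imag = -2.9*(-3.4) - (7.2)*0.8 = 9.86 - (5.76) = 4.1

23.6000 + 4.1000i


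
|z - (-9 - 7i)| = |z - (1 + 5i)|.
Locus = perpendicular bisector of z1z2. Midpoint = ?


Equal distances means the locus is the perpendicular bisector of z1 and z2.
Midpoint = ((-9+1)/2, (-7+5)/2) = (-4.0000, -1.0000)

Perpendicular bisector through (-4.0000, -1.0000)


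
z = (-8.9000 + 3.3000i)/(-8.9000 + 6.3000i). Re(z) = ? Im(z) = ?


Multiply by conjugate: (-8.9000 + 3.3000i)(-8.9000 - 6.3000i) / ((-8.9)^2 + 6.3^2)
Numerator real = -8.9*(-8.9) + 3.3*6.3 = 100
Numerator imag = 3.3*(-8.9) - (-8.9)*6.3 = 26.7
Denominator = 118.9
Re(z) = 100/118.9 = 0.8410
Im(z) = 26.7/118.9 = 0.2246

Re(z) = 0.8410, Im(z) = 0.2246


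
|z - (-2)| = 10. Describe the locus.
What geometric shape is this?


|z - z0| = r is a circle with center z0 and radius r.
Center = (-2, 0), radius = 10

Circle with center (-2, 0) and radius 10


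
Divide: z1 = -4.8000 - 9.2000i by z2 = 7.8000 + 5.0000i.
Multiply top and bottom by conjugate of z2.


Conjugate of z2 = 7.8000 - 5.0000i
Numerator: (-4.8000 - 9.2000i)(7.8000 - 5.0000i) = -83.4400 - 47.7600i
Denominator: 7.8^2 + 5^2 = 85.84
Result = (-83.4400 - 47.7600i)/85.84

-0.9720 - 0.5564i


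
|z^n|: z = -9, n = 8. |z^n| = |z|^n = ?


|z| = sqrt(81+0) = sqrt(81) = 9
|z^8| = |z|^8 = 9^8 = 43046721

|z^8| = 43046721


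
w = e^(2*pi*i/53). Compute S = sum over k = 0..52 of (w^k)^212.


The roots are w_k = w^k with w = e^(2*pi*i/53), and (w^k)^212 = (w^212)^k.
So S = 1 + u + u^2 + ... + u^(52) with u = w^212.
212 = 4*53 + 0, so 212 is a multiple of 53 and u = (w^53)^4 = 1.
Every one of the 53 terms equals 1: S = 53

S = 53


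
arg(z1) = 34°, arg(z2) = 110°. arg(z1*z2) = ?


arg(z1*z2) = 34° + 110° = 144°
Normalized to (-180°, 180°]: 144°

144°


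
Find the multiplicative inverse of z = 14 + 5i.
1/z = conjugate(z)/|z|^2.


|z|^2 = 196+25 = 221
1/z = (14 - 5i)/221

1/z = 0.0633 - 0.0226i


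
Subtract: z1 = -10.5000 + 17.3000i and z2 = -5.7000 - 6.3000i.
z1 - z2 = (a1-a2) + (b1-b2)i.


Real: -10.5 + 5.7 = -4.8
Imag: 17.3 + 6.3 = 23.6

-4.8000 + 23.6000i


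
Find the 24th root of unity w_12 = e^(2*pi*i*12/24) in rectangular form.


Angle = 360*12/24 = 180°
a = cos(180°) = -1.0000
b = sin(180°) = 0

-1.0000 + 0i


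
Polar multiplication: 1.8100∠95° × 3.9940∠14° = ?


r = 1.8100 * 3.9940 = 7.2291
theta = 95° + 14° = 109° = 109° (mod 360)

7.2291 cis(109°)


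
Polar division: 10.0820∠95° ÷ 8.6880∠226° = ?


r = 10.0820 / 8.6880 = 1.1605
theta = 95° - 226° = -131° = 229° (mod 360)

1.1605 cis(229°)


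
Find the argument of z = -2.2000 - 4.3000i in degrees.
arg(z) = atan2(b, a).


Re = -2.2, Im = -4.3
arg = atan2(-4.3, -2.2) = -117.0956 degrees

arg(z) = -117.0956 degrees


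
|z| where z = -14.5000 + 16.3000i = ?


|z| = sqrt((-14.5)^2 + 16.3^2) = sqrt(210.25 + 265.69) = sqrt(475.94) = 21.8160

|z| = 21.8160


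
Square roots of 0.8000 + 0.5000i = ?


|z| = sqrt(0.64+0.25) = 0.9434
sqrt((|z|+a)/2) = sqrt((0.9434+0.8)/2) = sqrt(0.8717) = 0.9336
sqrt((|z|-a)/2) = sqrt((0.9434-0.8)/2) = sqrt(0.0717) = 0.2678

±(0.9336 + 0.2678i) i.e. 0.9336 + 0.2678i and -0.9336 - 0.2678i


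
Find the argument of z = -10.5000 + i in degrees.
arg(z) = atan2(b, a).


Re = -10.5, Im = 1
arg = atan2(1, -10.5) = 174.5597 degrees

arg(z) = 174.5597 degrees


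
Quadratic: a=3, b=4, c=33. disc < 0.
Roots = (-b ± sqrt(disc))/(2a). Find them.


disc = 4^2 - 4*3*33 = 16 - 396 = -380
sqrt(|disc|) = sqrt(380) = 19.4936
Real part = -4/(2*3) = -0.6667
Imag part = 19.4936/(2*3) = 3.2489

-0.6667 ± 3.2489i


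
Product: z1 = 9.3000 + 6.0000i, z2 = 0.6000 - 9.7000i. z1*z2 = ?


Real = 9.3*0.6 - 6*(-9.7) = 5.58 - (-58.2) = 63.78
Imag = 9.3*(-9.7) + 0.6*6 = -90.21 + 3.6 = -86.61

63.7800 - 86.6100i


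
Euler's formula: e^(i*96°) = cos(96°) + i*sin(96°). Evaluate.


cos(96°) = -0.1045
sin(96°) = 0.9945

e^(i*96°) = -0.1045 + 0.9945i


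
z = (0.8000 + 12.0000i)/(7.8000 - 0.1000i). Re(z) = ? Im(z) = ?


Multiply by conjugate: (0.8000 + 12.0000i)(7.8000 + 0.1000i) / (7.8^2 + (-0.1)^2)
Numerator real = 0.8*7.8 + 12*(-0.1) = 5.04
Numerator imag = 12*7.8 - 0.8*(-0.1) = 93.68
Denominator = 60.85
Re(z) = 5.04/60.85 = 0.0828
Im(z) = 93.68/60.85 = 1.5395

Re(z) = 0.0828, Im(z) = 1.5395


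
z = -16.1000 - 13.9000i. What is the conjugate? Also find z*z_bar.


z_bar = -16.1000 + 13.9000i
z*z_bar = (-16.1)^2 + (-13.9)^2 = 259.21 + 193.21 = 452.42

z_bar = -16.1000 + 13.9000i, z*z_bar = 452.42


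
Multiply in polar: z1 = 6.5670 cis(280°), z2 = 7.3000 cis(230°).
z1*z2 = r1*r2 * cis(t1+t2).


r = 6.5670 * 7.3000 = 47.9391
theta = 280° + 230° = 510° = 150° (mod 360)

47.9391 cis(150°)


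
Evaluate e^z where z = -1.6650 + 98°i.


e^-1.6650 = 0.18919
cos(98°) = -0.1392
sin(98°) = 0.99027
Real = 0.18919*(-0.1392) = -0.0263
Imag = 0.18919*0.99027 = 0.1873

-0.0263 + 0.1873i


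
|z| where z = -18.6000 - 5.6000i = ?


|z| = sqrt((-18.6)^2 + (-5.6)^2) = sqrt(345.96 + 31.36) = sqrt(377.32) = 19.4247

|z| = 19.4247


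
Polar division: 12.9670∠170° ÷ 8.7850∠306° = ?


r = 12.9670 / 8.7850 = 1.4760
theta = 170° - 306° = -136° = 224° (mod 360)

1.4760 cis(224°)


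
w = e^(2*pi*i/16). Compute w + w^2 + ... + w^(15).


With w = e^(2*pi*i/16), all 16 of the 16th roots of unity w^0 = 1, w, ..., w^(15) sum to 0: 1 + w + ... + w^(15) = (1 - w^16)/(1 - w) = 0 since w^16 = 1, w ≠ 1.
Removing the root 1: w + w^2 + ... + w^(15) = 0 - 1 = -1

Sum = -1


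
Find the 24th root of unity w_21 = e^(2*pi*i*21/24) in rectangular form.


Angle = 360*21/24 = 315°
a = cos(315°) = 0.7071
b = sin(315°) = -0.7071

0.7071 - 0.7071i


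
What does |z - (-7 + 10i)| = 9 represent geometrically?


|z - z0| = r is a circle with center z0 and radius r.
Center = (-7, 10), radius = 9

Circle with center (-7, 10) and radius 9


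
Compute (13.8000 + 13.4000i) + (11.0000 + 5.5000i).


Real: 13.8 + 11 = 24.8
Imag: 13.4 + 5.5 = 18.9

24.8000 + 18.9000i


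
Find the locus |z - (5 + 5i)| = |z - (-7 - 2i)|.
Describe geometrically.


Equal distances means the locus is the perpendicular bisector of z1 and z2.
Midpoint = ((5+(-7))/2, (5+(-2))/2) = (-1.0000, 1.5000)

Perpendicular bisector through (-1.0000, 1.5000)


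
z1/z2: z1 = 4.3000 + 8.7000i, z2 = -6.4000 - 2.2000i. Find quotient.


Conjugate of z2 = -6.4000 + 2.2000i
Numerator: (4.3000 + 8.7000i)(-6.4000 + 2.2000i) = -46.6600 - 46.2200i
Denominator: (-6.4)^2 + (-2.2)^2 = 45.8
Result = (-46.6600 - 46.2200i)/45.8

-1.0188 - 1.0092i


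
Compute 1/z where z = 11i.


|z|^2 = 0+121 = 121
1/z = (0 - 11i)/121

1/z = 0 - 0.0909i


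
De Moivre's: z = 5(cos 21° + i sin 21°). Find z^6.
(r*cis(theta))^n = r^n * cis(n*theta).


r^6 = 5^6 = 15625
n*theta = 6*21° = 126° = 126° (mod 360)
a = 15625*cos(126°) = -9184.1446
b = 15625*sin(126°) = 12640.8905

15625 cis(126°) = -9184.1446 + 12640.8905i


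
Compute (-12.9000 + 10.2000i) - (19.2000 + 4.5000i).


Real: -12.9 - 19.2 = -32.1
Imag: 10.2 - 4.5 = 5.7

-32.1000 + 5.7000i


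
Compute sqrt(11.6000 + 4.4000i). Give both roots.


|z| = sqrt(134.56+19.36) = 12.4064
sqrt((|z|+a)/2) = sqrt((12.4064+11.6)/2) = sqrt(12.0032) = 3.4646
sqrt((|z|-a)/2) = sqrt((12.4064-11.6)/2) = sqrt(0.4032) = 0.6350

±(3.4646 + 0.6350i) i.e. 3.4646 + 0.6350i and -3.4646 - 0.6350i


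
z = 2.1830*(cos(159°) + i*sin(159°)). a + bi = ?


a = 2.1830*cos(159°) = 2.1830*(-0.9336) = -2.0380
b = 2.1830*sin(159°) = 2.1830*0.35837 = 0.7823

-2.0380 + 0.7823i


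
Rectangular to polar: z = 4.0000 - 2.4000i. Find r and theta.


r = sqrt(16+5.76) = sqrt(21.76) = 4.6648
theta = atan2(-2.4, 4) = -30.9638 degrees

r = 4.6648, theta = -30.9638 degrees


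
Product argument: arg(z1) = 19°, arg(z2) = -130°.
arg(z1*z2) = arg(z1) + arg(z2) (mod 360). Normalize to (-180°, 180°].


arg(z1*z2) = 19° - 130° = -111°
Normalized to (-180°, 180°]: -111°

-111°


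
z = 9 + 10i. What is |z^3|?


|z| = sqrt(81+100) = sqrt(181) = 13.4536
|z^3| = |z|^3 = (sqrt(181))^3 = 181*sqrt(181)

|z^3| = 181*sqrt(181) ≈ 2435.1060


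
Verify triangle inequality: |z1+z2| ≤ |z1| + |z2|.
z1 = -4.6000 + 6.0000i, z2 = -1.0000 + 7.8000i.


|z1| = sqrt((-4.6)^2 + 6^2) = sqrt(57.16) = 7.5604
|z2| = sqrt((-1)^2 + 7.8^2) = sqrt(61.84) = 7.8638
z1+z2 = -5.6000 + 13.8000i
|z1+z2| = sqrt(221.8) = 14.8930
|z1|+|z2| = 7.5604 + 7.8638 = 15.4242

|z1+z2| = 14.8930 ≤ |z1|+|z2| = 15.4242 (verified)


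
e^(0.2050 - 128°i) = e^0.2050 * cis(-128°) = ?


e^0.2050 = 1.2275
cos(-128°) = -0.61566
sin(-128°) = -0.788
Real = 1.2275*(-0.61566) = -0.7557
Imag = 1.2275*(-0.788) = -0.9673

-0.7557 - 0.9673i


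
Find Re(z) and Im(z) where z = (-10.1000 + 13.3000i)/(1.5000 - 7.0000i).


Multiply by conjugate: (-10.1000 + 13.3000i)(1.5000 + 7.0000i) / (1.5^2 + (-7)^2)
Numerator real = -10.1*1.5 + 13.3*(-7) = -108.25
Numerator imag = 13.3*1.5 - (-10.1)*(-7) = -50.75
Denominator = 51.25
Re(z) = -108.25/51.25 = -2.1122
Im(z) = -50.75/51.25 = -0.9902

Re(z) = -2.1122, Im(z) = -0.9902


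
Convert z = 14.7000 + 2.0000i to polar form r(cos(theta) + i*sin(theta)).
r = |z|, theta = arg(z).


r = sqrt(216.09+4) = sqrt(220.09) = 14.8354
theta = atan2(2, 14.7) = 7.7478 degrees

r = 14.8354, theta = 7.7478 degrees


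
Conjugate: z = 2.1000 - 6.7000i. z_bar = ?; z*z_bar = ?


z_bar = 2.1000 + 6.7000i
z*z_bar = 2.1^2 + (-6.7)^2 = 4.41 + 44.89 = 49.3

z_bar = 2.1000 + 6.7000i, z*z_bar = 49.3


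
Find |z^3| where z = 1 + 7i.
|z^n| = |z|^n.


|z| = sqrt(1+49) = sqrt(50) = 7.0711
|z^3| = |z|^3 = (sqrt(50))^3 = 50*sqrt(50)

|z^3| = 50*sqrt(50) ≈ 353.5534


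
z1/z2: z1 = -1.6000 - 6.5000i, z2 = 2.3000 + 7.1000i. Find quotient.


Conjugate of z2 = 2.3000 - 7.1000i
Numerator: (-1.6000 - 6.5000i)(2.3000 - 7.1000i) = -49.8300 - 3.5900i
Denominator: 2.3^2 + 7.1^2 = 55.7
Result = (-49.8300 - 3.5900i)/55.7

-0.8946 - 0.0645i


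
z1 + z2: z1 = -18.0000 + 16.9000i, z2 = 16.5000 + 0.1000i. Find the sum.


Real: -18 + 16.5 = -1.5
Imag: 16.9 + 0.1 = 17

-1.5000 + 17.0000i


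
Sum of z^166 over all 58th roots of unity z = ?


The roots are w_k = w^k with w = e^(2*pi*i/58), and (w^k)^166 = (w^166)^k.
So S = 1 + u + u^2 + ... + u^(57) with u = w^166.
166 = 2*58 + 50, so 166 is not a multiple of 58: u = (w^58)^2 * w^50 = w^50 ≠ 1 (w is a primitive 58th root), while u^58 = (w^58)^166 = 1.
Geometric series: S = (1 - u^58)/(1 - u) = (1 - 1)/(1 - u) = 0

S = 0


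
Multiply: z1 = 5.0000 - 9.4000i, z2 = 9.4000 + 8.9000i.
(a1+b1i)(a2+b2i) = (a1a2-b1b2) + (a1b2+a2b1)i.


Real = 5*9.4 - (-9.4)*8.9 = 47 - (-83.66) = 130.66
Imag = 5*8.9 + 9.4*(-9.4) = 44.5 - (88.36) = -43.86

130.6600 - 43.8600i


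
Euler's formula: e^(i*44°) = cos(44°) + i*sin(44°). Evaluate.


cos(44°) = 0.7193
sin(44°) = 0.6947

e^(i*44°) = 0.7193 + 0.6947i


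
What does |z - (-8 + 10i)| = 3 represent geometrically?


|z - z0| = r is a circle with center z0 and radius r.
Center = (-8, 10), radius = 3

Circle with center (-8, 10) and radius 3


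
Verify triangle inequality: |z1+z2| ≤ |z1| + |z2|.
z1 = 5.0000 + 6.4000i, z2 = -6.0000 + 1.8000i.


|z1| = sqrt(5^2 + 6.4^2) = sqrt(65.96) = 8.1216
|z2| = sqrt((-6)^2 + 1.8^2) = sqrt(39.24) = 6.2642
z1+z2 = -1.0000 + 8.2000i
|z1+z2| = sqrt(68.24) = 8.2608
|z1|+|z2| = 8.1216 + 6.2642 = 14.3858

|z1+z2| = 8.2608 ≤ |z1|+|z2| = 14.3858 (verified)


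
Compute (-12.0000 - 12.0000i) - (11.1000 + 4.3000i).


Real: -12 - 11.1 = -23.1
Imag: -12 - 4.3 = -16.3

-23.1000 - 16.3000i


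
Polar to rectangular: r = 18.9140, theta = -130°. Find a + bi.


a = 18.9140*cos(-130°) = 18.9140*(-0.64279) = -12.1577
b = 18.9140*sin(-130°) = 18.9140*(-0.766044) = -14.4890

-12.1577 - 14.4890i


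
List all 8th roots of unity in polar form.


The 8th roots of unity are cis(360k/8°) for k=0..7
Angle step = 360/8 = 45°
Primitive root: cis(45°)
Primitive root = 0.7071 + 0.7071i

8 roots at angles: 0°, 45°, 90°, 135°, 180°, 225°, 270°, 315°


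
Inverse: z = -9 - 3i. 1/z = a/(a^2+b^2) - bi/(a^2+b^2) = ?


|z|^2 = 81+9 = 90
1/z = (-9 + 3i)/90

1/z = -0.1000 + 0.0333i


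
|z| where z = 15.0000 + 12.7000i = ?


|z| = sqrt(15^2 + 12.7^2) = sqrt(225 + 161.29) = sqrt(386.29) = 19.6543

|z| = 19.6543


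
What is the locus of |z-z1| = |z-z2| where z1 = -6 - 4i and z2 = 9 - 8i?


Equal distances means the locus is the perpendicular bisector of z1 and z2.
Midpoint = ((-6+9)/2, (-4+(-8))/2) = (1.5000, -6.0000)

Perpendicular bisector through (1.5000, -6.0000)


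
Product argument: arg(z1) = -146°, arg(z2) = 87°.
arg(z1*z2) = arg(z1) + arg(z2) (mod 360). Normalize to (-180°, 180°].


arg(z1*z2) = -146° + 87° = -59°
Normalized to (-180°, 180°]: -59°

-59°


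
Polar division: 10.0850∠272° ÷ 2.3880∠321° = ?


r = 10.0850 / 2.3880 = 4.2232
theta = 272° - 321° = -49° = 311° (mod 360)

4.2232 cis(311°)


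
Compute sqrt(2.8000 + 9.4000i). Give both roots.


|z| = sqrt(7.84+88.36) = 9.8082
sqrt((|z|+a)/2) = sqrt((9.8082+2.8)/2) = sqrt(6.3041) = 2.5108
sqrt((|z|-a)/2) = sqrt((9.8082-2.8)/2) = sqrt(3.5041) = 1.8719

±(2.5108 + 1.8719i) i.e. 2.5108 + 1.8719i and -2.5108 - 1.8719i


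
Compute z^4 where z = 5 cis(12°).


r^4 = 5^4 = 625
n*theta = 4*12° = 48° = 48° (mod 360)
a = 625*cos(48°) = 418.2066
b = 625*sin(48°) = 464.4655

625 cis(48°) = 418.2066 + 464.4655i


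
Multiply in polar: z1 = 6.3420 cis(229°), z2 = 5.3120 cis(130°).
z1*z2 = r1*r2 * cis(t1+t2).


r = 6.3420 * 5.3120 = 33.6887
theta = 229° + 130° = 359° = 359° (mod 360)

33.6887 cis(359°)


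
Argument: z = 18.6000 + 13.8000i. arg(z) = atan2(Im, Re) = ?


Re = 18.6, Im = 13.8
arg = atan2(13.8, 18.6) = 36.5730 degrees

arg(z) = 36.5730 degrees


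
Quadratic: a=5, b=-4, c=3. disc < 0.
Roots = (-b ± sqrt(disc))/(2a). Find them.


disc = (-4)^2 - 4*5*3 = 16 - 60 = -44
sqrt(|disc|) = sqrt(44) = 6.6332
Real part = 4/(2*5) = 0.4000
Imag part = 6.6332/(2*5) = 0.6633

0.4000 ± 0.6633i


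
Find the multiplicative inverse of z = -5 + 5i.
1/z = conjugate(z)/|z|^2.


|z|^2 = 25+25 = 50
1/z = (-5 - 5i)/50

1/z = -0.1000 - 0.1000i


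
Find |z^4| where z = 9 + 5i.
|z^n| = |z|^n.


|z| = sqrt(81+25) = sqrt(106) = 10.2956
|z^4| = |z|^4 = (sqrt(106))^4 = 106^2 = 11236

|z^4| = 11236


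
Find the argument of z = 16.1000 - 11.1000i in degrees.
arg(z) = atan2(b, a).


Re = 16.1, Im = -11.1
arg = atan2(-11.1, 16.1) = -34.5840 degrees

arg(z) = -34.5840 degrees


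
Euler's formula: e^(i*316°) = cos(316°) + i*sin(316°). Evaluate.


cos(316°) = 0.7193
sin(316°) = -0.6947

e^(i*316°) = 0.7193 - 0.6947i


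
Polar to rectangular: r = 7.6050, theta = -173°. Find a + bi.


a = 7.6050*cos(-173°) = 7.6050*(-0.99255) = -7.5483
b = 7.6050*sin(-173°) = 7.6050*(-0.12187) = -0.9268

-7.5483 - 0.9268i


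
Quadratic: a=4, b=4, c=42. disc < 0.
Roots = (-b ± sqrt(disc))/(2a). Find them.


disc = 4^2 - 4*4*42 = 16 - 672 = -656
sqrt(|disc|) = sqrt(656) = 25.6125
Real part = -4/(2*4) = -0.5000
Imag part = 25.6125/(2*4) = 3.2016

-0.5000 ± 3.2016i


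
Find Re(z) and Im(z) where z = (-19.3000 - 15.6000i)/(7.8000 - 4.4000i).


Multiply by conjugate: (-19.3000 - 15.6000i)(7.8000 + 4.4000i) / (7.8^2 + (-4.4)^2)
Numerator real = -19.3*7.8 - (15.6)*(-4.4) = -81.9
Numerator imag = -15.6*7.8 - (-19.3)*(-4.4) = -206.6
Denominator = 80.2
Re(z) = -81.9/80.2 = -1.0212
Im(z) = -206.6/80.2 = -2.5761

Re(z) = -1.0212, Im(z) = -2.5761


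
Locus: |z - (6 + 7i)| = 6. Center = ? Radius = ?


|z - z0| = r is a circle with center z0 and radius r.
Center = (6, 7), radius = 6

Circle with center (6, 7) and radius 6


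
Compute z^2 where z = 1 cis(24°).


r^2 = 1^2 = 1
n*theta = 2*24° = 48° = 48° (mod 360)
a = 1*cos(48°) = 0.6691
b = 1*sin(48°) = 0.7431

1 cis(48°) = 0.6691 + 0.7431i


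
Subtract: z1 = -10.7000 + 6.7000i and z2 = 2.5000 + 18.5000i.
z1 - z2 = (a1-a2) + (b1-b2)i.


Real: -10.7 - 2.5 = -13.2
Imag: 6.7 - 18.5 = -11.8

-13.2000 - 11.8000i


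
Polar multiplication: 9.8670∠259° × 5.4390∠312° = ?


r = 9.8670 * 5.4390 = 53.6666
theta = 259° + 312° = 571° = 211° (mod 360)

53.6666 cis(211°)


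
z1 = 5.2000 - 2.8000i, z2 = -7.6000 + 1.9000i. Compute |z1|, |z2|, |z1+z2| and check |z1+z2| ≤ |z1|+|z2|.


|z1| = sqrt(5.2^2 + (-2.8)^2) = sqrt(34.88) = 5.9059
|z2| = sqrt((-7.6)^2 + 1.9^2) = sqrt(61.37) = 7.8339
z1+z2 = -2.4000 - 0.9000i
|z1+z2| = sqrt(6.57) = 2.5632
|z1|+|z2| = 5.9059 + 7.8339 = 13.7398

|z1+z2| = 2.5632 ≤ |z1|+|z2| = 13.7398 (verified)


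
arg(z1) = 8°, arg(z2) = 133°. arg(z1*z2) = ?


arg(z1*z2) = 8° + 133° = 141°
Normalized to (-180°, 180°]: 141°

141°


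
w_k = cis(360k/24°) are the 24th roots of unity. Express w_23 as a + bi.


Angle = 360*23/24 = 345°
a = cos(345°) = 0.9659
b = sin(345°) = -0.2588

0.9659 - 0.2588i


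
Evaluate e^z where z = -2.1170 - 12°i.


e^-2.1170 = 0.1204
cos(-12°) = 0.9781
sin(-12°) = -0.2079
Real = 0.1204*0.9781 = 0.1178
Imag = 0.1204*(-0.2079) = -0.0250

0.1178 - 0.0250i


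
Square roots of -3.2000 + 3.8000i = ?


|z| = sqrt(10.24+14.44) = 4.9679
sqrt((|z|+a)/2) = sqrt((4.9679+(-3.2))/2) = sqrt(0.8839) = 0.9402
sqrt((|z|-a)/2) = sqrt((4.9679-(-3.2))/2) = sqrt(4.0839) = 2.0209

±(0.9402 + 2.0209i) i.e. 0.9402 + 2.0209i and -0.9402 - 2.0209i


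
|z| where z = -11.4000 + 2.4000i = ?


|z| = sqrt((-11.4)^2 + 2.4^2) = sqrt(129.96 + 5.76) = sqrt(135.72) = 11.6499

|z| = 11.6499


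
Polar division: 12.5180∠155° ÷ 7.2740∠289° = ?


r = 12.5180 / 7.2740 = 1.7209
theta = 155° - 289° = -134° = 226° (mod 360)

1.7209 cis(226°)
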